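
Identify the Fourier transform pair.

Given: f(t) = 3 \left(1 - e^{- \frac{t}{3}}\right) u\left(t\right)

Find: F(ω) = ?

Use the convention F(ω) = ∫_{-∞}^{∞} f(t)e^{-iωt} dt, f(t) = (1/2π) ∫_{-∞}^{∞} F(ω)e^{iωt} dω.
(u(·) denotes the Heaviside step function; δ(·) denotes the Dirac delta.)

F(ω) = 3 \pi \delta\left(\omega\right) - \frac{i}{\omega \left(i \omega + \frac{1}{3}\right)}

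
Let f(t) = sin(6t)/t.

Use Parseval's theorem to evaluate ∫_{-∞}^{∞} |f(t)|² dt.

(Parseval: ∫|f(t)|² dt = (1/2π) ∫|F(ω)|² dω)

∫|f(t)|² dt = 6 \pi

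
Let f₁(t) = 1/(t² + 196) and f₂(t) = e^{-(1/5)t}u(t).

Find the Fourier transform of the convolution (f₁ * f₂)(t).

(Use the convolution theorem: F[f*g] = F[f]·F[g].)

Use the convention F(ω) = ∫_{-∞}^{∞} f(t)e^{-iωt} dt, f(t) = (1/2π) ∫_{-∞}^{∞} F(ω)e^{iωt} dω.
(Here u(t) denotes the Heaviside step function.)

F[f₁*f₂](ω) = \frac{5 \pi e^{- 14 \left|{\omega}\right|}}{14 \left(5 i \omega + 1\right)}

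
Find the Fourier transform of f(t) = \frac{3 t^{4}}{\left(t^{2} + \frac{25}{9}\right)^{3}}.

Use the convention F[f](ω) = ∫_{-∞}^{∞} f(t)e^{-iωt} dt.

F(ω) = \frac{\pi \left(25 \omega^{2} - 75 \left|{\omega}\right| + 27\right) e^{- \frac{5 \left|{\omega}\right|}{3}}}{40}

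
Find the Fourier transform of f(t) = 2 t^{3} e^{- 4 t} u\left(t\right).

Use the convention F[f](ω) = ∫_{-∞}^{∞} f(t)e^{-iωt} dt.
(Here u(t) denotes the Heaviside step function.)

F(ω) = \frac{12}{\left(i \omega + 4\right)^{4}}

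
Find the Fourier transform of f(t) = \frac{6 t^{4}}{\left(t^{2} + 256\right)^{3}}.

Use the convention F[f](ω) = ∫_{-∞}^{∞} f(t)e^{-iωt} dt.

F(ω) = \frac{3 \pi \left(256 \omega^{2} - 80 \left|{\omega}\right| + 3\right) e^{- 16 \left|{\omega}\right|}}{64}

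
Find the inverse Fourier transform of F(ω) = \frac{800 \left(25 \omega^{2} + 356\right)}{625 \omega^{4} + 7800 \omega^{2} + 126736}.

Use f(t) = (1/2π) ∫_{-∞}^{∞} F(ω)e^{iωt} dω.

f(t) = 5 e^{- \frac{16 \left|{t}\right|}{5}} \cos{\left(2 \left|{t}\right| \right)}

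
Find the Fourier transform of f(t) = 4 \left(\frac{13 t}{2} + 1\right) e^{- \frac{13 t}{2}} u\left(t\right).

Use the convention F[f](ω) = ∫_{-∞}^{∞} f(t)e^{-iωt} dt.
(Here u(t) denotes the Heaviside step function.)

F(ω) = \frac{16 \left(- i \omega - 13\right)}{4 \omega^{2} - 52 i \omega - 169}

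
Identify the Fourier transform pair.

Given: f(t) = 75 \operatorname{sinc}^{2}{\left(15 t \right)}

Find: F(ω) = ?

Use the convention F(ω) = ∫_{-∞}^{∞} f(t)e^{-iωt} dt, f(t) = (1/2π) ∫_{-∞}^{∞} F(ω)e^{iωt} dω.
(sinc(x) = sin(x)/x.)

F(ω) = \begin{cases} \frac{\pi \left(30 - \left|{\omega}\right|\right)}{6} & \text{for}\: \omega > -30 \wedge \omega < 30 \\0 & \text{otherwise} \end{cases}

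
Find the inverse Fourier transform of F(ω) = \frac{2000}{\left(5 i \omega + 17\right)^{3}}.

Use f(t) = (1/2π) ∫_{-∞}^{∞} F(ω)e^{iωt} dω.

f(t) = 8 t^{2} e^{- \frac{17 t}{5}} u\left(t\right)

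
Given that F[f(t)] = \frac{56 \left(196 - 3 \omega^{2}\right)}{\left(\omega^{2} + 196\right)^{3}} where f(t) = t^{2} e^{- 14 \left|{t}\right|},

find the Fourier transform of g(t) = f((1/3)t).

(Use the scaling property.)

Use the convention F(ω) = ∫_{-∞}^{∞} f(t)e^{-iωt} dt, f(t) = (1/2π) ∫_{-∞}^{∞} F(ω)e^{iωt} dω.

F[g](ω) = \frac{168 \left(196 - 27 \omega^{2}\right)}{\left(9 \omega^{2} + 196\right)^{3}}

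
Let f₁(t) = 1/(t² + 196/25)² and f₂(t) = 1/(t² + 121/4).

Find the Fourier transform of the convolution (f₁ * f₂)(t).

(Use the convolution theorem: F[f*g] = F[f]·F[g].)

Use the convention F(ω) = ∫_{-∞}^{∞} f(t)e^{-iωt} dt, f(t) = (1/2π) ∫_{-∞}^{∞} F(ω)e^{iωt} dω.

F[f₁*f₂](ω) = \frac{25 \pi^{2} \left(14 \left|{\omega}\right| + 5\right) e^{- \frac{83 \left|{\omega}\right|}{10}}}{30184}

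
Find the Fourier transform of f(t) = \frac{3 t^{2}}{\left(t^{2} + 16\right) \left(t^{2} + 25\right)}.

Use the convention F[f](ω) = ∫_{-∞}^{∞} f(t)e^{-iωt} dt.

F(ω) = \frac{\pi \left(5 - 4 e^{\left|{\omega}\right|}\right) e^{- 5 \left|{\omega}\right|}}{3}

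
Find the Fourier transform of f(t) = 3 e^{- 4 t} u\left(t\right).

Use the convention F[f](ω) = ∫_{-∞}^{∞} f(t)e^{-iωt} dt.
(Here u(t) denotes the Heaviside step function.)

F(ω) = \frac{3}{i \omega + 4}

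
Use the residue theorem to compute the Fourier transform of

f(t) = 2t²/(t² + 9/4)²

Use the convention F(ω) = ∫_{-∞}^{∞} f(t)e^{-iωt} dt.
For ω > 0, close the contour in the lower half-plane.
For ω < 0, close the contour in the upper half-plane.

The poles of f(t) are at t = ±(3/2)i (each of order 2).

Let g(z) = f(z)e^{-iωz}; for large |z| the factor e^{-iωz} decays in the lower half-plane when ω > 0 and in the upper half-plane when ω < 0.

Case ω > 0 (lower half-plane, clockwise contour ⇒ F(ω) = -2πi·ΣRes):
  Res_{z = - \frac{3 i}{2}} g(z) = \frac{i \left(2 - 3 \omega\right) e^{- \frac{3 \omega}{2}}}{6} (pole of order 2)
  F(ω) = -2πi·ΣRes = \frac{\pi \left(2 - 3 \omega\right) e^{- \frac{3 \omega}{2}}}{3}

Case ω < 0 (upper half-plane, counterclockwise contour ⇒ F(ω) = +2πi·ΣRes):
  Res_{z = \frac{3 i}{2}} g(z) = \frac{i \left(- 3 \omega - 2\right) e^{\frac{3 \omega}{2}}}{6} (pole of order 2)
  F(ω) = 2πi·ΣRes = \frac{\pi \left(3 \omega + 2\right) e^{\frac{3 \omega}{2}}}{3}

Both cases combine into a single formula in |ω|:

F(ω) = \frac{\pi \left(2 - 3 \left|{\omega}\right|\right) e^{- \frac{3 \left|{\omega}\right|}{2}}}{3}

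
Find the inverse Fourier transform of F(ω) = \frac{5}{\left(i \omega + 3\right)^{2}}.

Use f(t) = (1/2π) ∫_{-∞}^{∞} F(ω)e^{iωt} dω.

f(t) = 5 t e^{- 3 t} u\left(t\right)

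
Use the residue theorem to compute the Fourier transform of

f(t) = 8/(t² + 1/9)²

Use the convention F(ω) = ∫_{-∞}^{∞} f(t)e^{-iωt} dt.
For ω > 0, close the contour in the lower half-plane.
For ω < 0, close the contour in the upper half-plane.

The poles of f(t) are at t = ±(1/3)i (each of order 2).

Let g(z) = f(z)e^{-iωz}; for large |z| the factor e^{-iωz} decays in the lower half-plane when ω > 0 and in the upper half-plane when ω < 0.

Case ω > 0 (lower half-plane, clockwise contour ⇒ F(ω) = -2πi·ΣRes):
  Res_{z = - \frac{i}{3}} g(z) = 18 i \left(\omega + 3\right) e^{- \frac{\omega}{3}} (pole of order 2)
  F(ω) = -2πi·ΣRes = 36 \pi \left(\omega + 3\right) e^{- \frac{\omega}{3}}

Case ω < 0 (upper half-plane, counterclockwise contour ⇒ F(ω) = +2πi·ΣRes):
  Res_{z = \frac{i}{3}} g(z) = 18 i \left(\omega - 3\right) e^{\frac{\omega}{3}} (pole of order 2)
  F(ω) = 2πi·ΣRes = 36 \pi \left(3 - \omega\right) e^{\frac{\omega}{3}}

Both cases combine into a single formula in |ω|:

F(ω) = 36 \pi \left(\left|{\omega}\right| + 3\right) e^{- \frac{\left|{\omega}\right|}{3}}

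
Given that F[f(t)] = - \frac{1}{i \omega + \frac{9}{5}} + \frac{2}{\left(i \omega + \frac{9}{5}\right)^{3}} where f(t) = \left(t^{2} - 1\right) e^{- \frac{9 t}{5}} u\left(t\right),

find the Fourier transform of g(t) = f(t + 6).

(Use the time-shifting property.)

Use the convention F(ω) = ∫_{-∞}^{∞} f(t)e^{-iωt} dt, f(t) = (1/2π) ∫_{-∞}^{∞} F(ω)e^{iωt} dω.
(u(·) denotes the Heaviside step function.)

F[g](ω) = \frac{5 \left(250 i \omega - \left(5 i \omega + 9\right)^{3} + 450\right) e^{6 i \omega}}{\left(5 i \omega + 9\right)^{4}}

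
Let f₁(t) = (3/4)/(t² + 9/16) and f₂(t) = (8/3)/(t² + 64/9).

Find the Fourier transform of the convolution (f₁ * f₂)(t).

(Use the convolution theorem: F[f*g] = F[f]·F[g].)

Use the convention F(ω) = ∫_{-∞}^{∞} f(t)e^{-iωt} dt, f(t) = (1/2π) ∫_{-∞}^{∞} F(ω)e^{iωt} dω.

F[f₁*f₂](ω) = \pi^{2} e^{- \frac{41 \left|{\omega}\right|}{12}}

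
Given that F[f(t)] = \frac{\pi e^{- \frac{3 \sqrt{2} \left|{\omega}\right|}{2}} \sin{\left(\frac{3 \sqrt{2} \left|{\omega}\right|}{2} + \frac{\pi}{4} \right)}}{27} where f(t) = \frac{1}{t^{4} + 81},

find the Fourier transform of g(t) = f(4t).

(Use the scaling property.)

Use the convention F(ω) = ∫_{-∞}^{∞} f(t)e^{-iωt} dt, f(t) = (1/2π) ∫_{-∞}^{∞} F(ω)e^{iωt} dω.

F[g](ω) = \frac{\pi e^{- \frac{3 \sqrt{2} \left|{\omega}\right|}{8}} \sin{\left(\frac{3 \sqrt{2} \left|{\omega}\right|}{8} + \frac{\pi}{4} \right)}}{108}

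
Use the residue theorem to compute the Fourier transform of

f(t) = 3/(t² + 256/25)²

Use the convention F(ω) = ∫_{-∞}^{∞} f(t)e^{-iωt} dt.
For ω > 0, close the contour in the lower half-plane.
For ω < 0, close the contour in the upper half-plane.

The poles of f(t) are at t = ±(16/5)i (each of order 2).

Let g(z) = f(z)e^{-iωz}; for large |z| the factor e^{-iωz} decays in the lower half-plane when ω > 0 and in the upper half-plane when ω < 0.

Case ω > 0 (lower half-plane, clockwise contour ⇒ F(ω) = -2πi·ΣRes):
  Res_{z = - \frac{16 i}{5}} g(z) = \frac{75 i \left(16 \omega + 5\right) e^{- \frac{16 \omega}{5}}}{16384} (pole of order 2)
  F(ω) = -2πi·ΣRes = \frac{75 \pi \left(16 \omega + 5\right) e^{- \frac{16 \omega}{5}}}{8192}

Case ω < 0 (upper half-plane, counterclockwise contour ⇒ F(ω) = +2πi·ΣRes):
  Res_{z = \frac{16 i}{5}} g(z) = \frac{75 i \left(16 \omega - 5\right) e^{\frac{16 \omega}{5}}}{16384} (pole of order 2)
  F(ω) = 2πi·ΣRes = \frac{75 \pi \left(5 - 16 \omega\right) e^{\frac{16 \omega}{5}}}{8192}

Both cases combine into a single formula in |ω|:

F(ω) = \frac{75 \pi \left(16 \left|{\omega}\right| + 5\right) e^{- \frac{16 \left|{\omega}\right|}{5}}}{8192}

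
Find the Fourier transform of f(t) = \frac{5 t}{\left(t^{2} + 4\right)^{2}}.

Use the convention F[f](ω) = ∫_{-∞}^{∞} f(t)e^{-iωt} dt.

F(ω) = - \frac{5 i \pi \omega e^{- 2 \left|{\omega}\right|}}{4}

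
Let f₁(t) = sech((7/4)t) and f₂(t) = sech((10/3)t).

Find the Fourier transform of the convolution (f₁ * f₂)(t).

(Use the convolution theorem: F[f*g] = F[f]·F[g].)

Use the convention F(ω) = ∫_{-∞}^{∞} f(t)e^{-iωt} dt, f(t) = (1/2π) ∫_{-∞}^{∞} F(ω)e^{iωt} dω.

F[f₁*f₂](ω) = \frac{6 \pi^{2}}{35 \cosh{\left(\frac{3 \pi \omega}{20} \right)} \cosh{\left(\frac{2 \pi \omega}{7} \right)}}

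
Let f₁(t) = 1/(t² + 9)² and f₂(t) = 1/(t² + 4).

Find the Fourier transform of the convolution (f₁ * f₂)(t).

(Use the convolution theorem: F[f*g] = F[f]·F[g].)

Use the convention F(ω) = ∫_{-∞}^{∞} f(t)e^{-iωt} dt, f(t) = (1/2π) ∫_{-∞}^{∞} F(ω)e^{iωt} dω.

F[f₁*f₂](ω) = \frac{\pi^{2} \left(3 \left|{\omega}\right| + 1\right) e^{- 5 \left|{\omega}\right|}}{108}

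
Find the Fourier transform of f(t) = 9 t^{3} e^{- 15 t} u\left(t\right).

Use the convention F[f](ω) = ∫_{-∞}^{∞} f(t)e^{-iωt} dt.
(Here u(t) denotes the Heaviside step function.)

F(ω) = \frac{54}{\left(i \omega + 15\right)^{4}}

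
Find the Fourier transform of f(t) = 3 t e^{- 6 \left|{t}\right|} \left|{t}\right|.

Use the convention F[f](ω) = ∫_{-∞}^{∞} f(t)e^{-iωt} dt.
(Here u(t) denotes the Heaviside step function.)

F(ω) = \frac{12 i \omega \left(\omega^{2} - 108\right)}{\left(\omega^{2} + 36\right)^{3}}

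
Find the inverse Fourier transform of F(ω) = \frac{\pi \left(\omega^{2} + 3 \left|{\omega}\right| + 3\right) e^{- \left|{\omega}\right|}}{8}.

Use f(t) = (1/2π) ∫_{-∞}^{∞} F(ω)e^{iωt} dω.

f(t) = \frac{1}{\left(t^{2} + 1\right)^{3}}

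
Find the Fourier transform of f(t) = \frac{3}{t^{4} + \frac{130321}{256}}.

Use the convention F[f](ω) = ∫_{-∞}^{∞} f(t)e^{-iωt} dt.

F(ω) = \frac{192 \pi e^{- \frac{19 \sqrt{2} \left|{\omega}\right|}{8}} \sin{\left(\frac{19 \sqrt{2} \left|{\omega}\right|}{8} + \frac{\pi}{4} \right)}}{6859}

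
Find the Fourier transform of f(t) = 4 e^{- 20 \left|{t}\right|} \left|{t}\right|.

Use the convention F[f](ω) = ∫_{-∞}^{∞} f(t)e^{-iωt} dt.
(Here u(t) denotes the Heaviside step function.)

F(ω) = \frac{8 \left(400 - \omega^{2}\right)}{\left(\omega^{2} + 400\right)^{2}}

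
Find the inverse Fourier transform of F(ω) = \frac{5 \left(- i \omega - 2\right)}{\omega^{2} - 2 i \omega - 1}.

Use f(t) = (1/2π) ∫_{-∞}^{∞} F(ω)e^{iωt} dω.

f(t) = 5 \left(t + 1\right) e^{- t} u\left(t\right)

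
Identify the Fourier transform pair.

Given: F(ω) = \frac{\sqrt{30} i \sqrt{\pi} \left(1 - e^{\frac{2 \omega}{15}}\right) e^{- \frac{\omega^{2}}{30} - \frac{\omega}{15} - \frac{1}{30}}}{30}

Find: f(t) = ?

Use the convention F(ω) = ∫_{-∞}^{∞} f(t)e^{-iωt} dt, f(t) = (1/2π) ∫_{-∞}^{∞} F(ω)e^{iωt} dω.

f(t) = e^{- \frac{15 t^{2}}{2}} \sin{\left(t \right)}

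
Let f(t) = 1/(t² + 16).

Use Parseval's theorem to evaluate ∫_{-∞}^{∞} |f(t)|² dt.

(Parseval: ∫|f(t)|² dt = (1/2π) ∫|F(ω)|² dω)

∫|f(t)|² dt = \frac{\pi}{128}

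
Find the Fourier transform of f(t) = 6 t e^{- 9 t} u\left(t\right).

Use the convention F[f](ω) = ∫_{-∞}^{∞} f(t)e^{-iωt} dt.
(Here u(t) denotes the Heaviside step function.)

F(ω) = \frac{6}{\left(i \omega + 9\right)^{2}}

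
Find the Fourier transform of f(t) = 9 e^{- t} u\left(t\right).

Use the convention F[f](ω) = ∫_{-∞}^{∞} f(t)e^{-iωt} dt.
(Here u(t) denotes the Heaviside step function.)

F(ω) = \frac{9}{i \omega + 1}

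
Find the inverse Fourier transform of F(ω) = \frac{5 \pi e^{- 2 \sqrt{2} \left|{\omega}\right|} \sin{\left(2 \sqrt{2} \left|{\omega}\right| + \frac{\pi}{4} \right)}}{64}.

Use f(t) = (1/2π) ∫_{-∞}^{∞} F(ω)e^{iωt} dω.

f(t) = \frac{5}{t^{4} + 256}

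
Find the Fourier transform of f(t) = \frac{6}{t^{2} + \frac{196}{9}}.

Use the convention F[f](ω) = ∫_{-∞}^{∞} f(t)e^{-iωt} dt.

F(ω) = \frac{9 \pi e^{- \frac{14 \left|{\omega}\right|}{3}}}{7}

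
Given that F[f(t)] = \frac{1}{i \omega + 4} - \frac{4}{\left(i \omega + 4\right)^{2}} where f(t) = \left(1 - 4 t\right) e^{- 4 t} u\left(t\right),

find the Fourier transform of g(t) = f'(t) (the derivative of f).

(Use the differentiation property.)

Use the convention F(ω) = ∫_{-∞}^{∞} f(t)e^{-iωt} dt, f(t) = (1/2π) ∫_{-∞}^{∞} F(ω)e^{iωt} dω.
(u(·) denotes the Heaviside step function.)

F[g](ω) = \frac{\omega^{2}}{\omega^{2} - 8 i \omega - 16}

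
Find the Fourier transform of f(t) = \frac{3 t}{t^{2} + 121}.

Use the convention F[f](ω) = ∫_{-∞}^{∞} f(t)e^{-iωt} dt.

F(ω) = - 3 i \pi e^{- 11 \left|{\omega}\right|} \operatorname{sign}{\left(\omega \right)}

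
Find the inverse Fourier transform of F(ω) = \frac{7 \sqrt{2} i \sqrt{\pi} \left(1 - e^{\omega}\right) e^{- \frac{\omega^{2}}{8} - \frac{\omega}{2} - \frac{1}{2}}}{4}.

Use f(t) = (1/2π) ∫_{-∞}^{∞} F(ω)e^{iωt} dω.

f(t) = 7 e^{- 2 t^{2}} \sin{\left(2 t \right)}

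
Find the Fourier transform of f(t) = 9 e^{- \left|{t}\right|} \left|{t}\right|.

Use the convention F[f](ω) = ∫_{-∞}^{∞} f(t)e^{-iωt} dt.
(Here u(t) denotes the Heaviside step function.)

F(ω) = \frac{18 \left(1 - \omega^{2}\right)}{\left(\omega^{2} + 1\right)^{2}}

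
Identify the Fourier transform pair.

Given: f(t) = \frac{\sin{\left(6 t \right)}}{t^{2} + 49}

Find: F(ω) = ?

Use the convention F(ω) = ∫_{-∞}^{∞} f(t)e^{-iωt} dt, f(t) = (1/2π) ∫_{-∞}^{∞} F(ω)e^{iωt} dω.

F(ω) = \frac{i \pi e^{- 7 \left|{\omega + 6}\right|}}{14} - \frac{i \pi e^{- 7 \left|{\omega - 6}\right|}}{14}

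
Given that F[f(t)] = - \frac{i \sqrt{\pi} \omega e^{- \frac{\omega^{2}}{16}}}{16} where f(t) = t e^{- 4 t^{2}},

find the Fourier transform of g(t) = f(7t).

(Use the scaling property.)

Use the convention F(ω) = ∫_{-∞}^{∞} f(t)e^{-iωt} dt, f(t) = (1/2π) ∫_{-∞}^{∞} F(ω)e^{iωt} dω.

F[g](ω) = - \frac{i \sqrt{\pi} \omega e^{- \frac{\omega^{2}}{784}}}{784}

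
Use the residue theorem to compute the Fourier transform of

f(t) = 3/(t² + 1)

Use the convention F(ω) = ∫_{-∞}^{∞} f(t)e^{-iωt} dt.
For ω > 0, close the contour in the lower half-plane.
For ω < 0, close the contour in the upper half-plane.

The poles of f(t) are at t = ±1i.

Let g(z) = f(z)e^{-iωz}; for large |z| the factor e^{-iωz} decays in the lower half-plane when ω > 0 and in the upper half-plane when ω < 0.

Case ω > 0 (lower half-plane, clockwise contour ⇒ F(ω) = -2πi·ΣRes):
  Res_{z = - i} g(z) = \frac{3 i e^{- \omega}}{2}
  F(ω) = -2πi·ΣRes = 3 \pi e^{- \omega}

Case ω < 0 (upper half-plane, counterclockwise contour ⇒ F(ω) = +2πi·ΣRes):
  Res_{z = i} g(z) = - \frac{3 i e^{\omega}}{2}
  F(ω) = 2πi·ΣRes = 3 \pi e^{\omega}

Both cases combine into a single formula in |ω|:

F(ω) = 3 \pi e^{- \left|{\omega}\right|}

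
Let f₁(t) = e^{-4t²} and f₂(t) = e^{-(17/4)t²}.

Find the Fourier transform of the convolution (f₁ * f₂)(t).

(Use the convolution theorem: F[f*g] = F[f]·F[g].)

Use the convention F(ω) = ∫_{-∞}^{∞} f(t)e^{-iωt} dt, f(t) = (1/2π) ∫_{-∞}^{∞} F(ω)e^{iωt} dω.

F[f₁*f₂](ω) = \frac{\sqrt{17} \pi e^{- \frac{33 \omega^{2}}{272}}}{17}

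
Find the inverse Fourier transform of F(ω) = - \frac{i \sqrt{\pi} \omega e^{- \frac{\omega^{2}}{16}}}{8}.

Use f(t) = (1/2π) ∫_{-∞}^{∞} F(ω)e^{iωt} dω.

f(t) = 2 t e^{- 4 t^{2}}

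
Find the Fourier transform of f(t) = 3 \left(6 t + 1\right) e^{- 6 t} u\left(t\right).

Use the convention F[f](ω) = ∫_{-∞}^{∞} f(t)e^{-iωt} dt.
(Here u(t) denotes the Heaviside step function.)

F(ω) = \frac{3 \left(- i \omega - 12\right)}{\omega^{2} - 12 i \omega - 36}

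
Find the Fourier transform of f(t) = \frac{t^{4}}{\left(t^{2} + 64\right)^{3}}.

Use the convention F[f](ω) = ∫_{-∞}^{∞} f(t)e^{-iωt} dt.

F(ω) = \frac{\pi \left(64 \omega^{2} - 40 \left|{\omega}\right| + 3\right) e^{- 8 \left|{\omega}\right|}}{64}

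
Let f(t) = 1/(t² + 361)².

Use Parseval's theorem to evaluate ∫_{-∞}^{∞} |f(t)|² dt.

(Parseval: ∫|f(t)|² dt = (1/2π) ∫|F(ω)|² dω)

∫|f(t)|² dt = \frac{5 \pi}{14301947824}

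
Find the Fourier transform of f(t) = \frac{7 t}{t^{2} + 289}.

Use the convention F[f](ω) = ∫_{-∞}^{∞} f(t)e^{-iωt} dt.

F(ω) = - 7 i \pi e^{- 17 \left|{\omega}\right|} \operatorname{sign}{\left(\omega \right)}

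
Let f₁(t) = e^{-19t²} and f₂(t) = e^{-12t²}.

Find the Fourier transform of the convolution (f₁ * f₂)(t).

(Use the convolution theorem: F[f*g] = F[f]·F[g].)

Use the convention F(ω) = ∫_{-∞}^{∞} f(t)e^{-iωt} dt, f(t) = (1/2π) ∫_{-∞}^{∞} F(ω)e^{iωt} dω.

F[f₁*f₂](ω) = \frac{\sqrt{57} \pi e^{- \frac{31 \omega^{2}}{912}}}{114}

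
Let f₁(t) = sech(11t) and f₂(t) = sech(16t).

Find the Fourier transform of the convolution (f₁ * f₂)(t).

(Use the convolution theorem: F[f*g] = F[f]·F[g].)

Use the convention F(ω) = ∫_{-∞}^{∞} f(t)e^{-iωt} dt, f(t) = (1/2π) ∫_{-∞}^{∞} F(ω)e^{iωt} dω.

F[f₁*f₂](ω) = \frac{\pi^{2}}{176 \cosh{\left(\frac{\pi \omega}{32} \right)} \cosh{\left(\frac{\pi \omega}{22} \right)}}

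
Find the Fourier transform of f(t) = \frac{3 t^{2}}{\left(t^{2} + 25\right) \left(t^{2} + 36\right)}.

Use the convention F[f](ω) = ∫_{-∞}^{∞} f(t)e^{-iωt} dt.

F(ω) = \frac{3 \pi \left(6 - 5 e^{\left|{\omega}\right|}\right) e^{- 6 \left|{\omega}\right|}}{11}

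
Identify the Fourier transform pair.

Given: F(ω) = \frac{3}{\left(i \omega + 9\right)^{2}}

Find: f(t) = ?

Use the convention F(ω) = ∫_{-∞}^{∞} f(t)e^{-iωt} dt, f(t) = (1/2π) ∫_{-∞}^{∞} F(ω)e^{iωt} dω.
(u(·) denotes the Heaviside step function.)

f(t) = 3 t e^{- 9 t} u\left(t\right)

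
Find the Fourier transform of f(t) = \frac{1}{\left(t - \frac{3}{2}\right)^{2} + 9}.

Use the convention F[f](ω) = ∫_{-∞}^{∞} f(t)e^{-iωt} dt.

F(ω) = \frac{\pi e^{- \frac{3 i \omega}{2} - 3 \left|{\omega}\right|}}{3}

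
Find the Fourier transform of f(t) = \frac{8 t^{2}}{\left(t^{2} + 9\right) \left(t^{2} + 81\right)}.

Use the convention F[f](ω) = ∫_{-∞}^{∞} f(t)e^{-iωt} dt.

F(ω) = \frac{\pi \left(3 - e^{6 \left|{\omega}\right|}\right) e^{- 9 \left|{\omega}\right|}}{3}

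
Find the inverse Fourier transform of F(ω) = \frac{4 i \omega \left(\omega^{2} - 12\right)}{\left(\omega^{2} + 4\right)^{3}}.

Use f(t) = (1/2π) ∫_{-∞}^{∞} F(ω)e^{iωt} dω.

f(t) = t e^{- 2 \left|{t}\right|} \left|{t}\right|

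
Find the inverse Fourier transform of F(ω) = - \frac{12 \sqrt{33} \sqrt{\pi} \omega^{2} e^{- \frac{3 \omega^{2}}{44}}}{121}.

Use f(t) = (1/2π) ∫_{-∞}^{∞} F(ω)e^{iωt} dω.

f(t) = 4 \left(\frac{44 t^{2}}{3} - 2\right) e^{- \frac{11 t^{2}}{3}}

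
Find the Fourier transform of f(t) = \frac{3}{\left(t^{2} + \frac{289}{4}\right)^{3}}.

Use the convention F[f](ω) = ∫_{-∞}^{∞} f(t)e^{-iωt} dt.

F(ω) = \frac{3 \pi \left(289 \omega^{2} + 102 \left|{\omega}\right| + 12\right) e^{- \frac{17 \left|{\omega}\right|}{2}}}{1419857}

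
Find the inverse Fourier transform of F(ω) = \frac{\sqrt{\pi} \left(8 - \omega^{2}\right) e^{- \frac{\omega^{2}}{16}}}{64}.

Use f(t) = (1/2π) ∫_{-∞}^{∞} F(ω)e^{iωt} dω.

f(t) = 2 t^{2} e^{- 4 t^{2}}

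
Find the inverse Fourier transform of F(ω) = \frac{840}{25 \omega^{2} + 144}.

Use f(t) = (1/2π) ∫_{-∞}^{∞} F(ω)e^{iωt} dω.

f(t) = 7 e^{- \frac{12 \left|{t}\right|}{5}}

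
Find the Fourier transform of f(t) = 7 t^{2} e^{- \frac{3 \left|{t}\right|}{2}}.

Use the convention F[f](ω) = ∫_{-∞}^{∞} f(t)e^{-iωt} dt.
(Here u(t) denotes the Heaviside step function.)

F(ω) = \frac{2016 \left(3 - 4 \omega^{2}\right)}{\left(4 \omega^{2} + 9\right)^{3}}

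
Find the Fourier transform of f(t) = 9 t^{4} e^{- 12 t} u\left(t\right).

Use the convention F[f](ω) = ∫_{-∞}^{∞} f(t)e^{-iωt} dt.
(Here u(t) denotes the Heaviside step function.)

F(ω) = \frac{216}{\left(i \omega + 12\right)^{5}}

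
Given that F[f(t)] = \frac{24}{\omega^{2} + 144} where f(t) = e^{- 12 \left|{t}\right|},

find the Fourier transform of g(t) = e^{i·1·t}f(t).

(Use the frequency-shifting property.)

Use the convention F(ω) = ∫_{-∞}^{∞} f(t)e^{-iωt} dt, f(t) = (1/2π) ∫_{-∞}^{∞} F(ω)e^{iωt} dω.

F[g](ω) = \frac{24}{\left(\omega - 1\right)^{2} + 144}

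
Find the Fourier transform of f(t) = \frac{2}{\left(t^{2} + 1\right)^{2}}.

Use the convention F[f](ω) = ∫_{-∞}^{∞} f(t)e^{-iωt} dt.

F(ω) = \pi \left(\left|{\omega}\right| + 1\right) e^{- \left|{\omega}\right|}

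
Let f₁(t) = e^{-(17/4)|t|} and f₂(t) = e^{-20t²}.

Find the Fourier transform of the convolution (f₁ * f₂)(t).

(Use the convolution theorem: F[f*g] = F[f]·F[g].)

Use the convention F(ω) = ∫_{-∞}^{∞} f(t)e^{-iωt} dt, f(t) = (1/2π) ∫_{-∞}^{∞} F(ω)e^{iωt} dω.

F[f₁*f₂](ω) = \frac{68 \sqrt{5} \sqrt{\pi} e^{- \frac{\omega^{2}}{80}}}{5 \left(16 \omega^{2} + 289\right)}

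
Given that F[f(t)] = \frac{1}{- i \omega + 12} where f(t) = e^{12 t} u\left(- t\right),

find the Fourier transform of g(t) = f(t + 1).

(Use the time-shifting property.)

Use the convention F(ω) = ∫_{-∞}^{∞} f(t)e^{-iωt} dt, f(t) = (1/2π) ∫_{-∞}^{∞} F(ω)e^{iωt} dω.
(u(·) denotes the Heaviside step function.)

F[g](ω) = - \frac{e^{i \omega}}{i \omega - 12}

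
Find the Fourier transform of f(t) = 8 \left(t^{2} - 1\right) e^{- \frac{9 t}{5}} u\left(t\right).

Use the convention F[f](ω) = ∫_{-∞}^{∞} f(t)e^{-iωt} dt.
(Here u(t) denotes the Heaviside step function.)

F(ω) = \frac{40 \left(250 i \omega - \left(5 i \omega + 9\right)^{3} + 450\right)}{\left(5 i \omega + 9\right)^{4}}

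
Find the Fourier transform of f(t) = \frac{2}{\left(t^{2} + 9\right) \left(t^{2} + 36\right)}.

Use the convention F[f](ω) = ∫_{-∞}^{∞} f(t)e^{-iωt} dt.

F(ω) = \frac{\pi \left(2 e^{3 \left|{\omega}\right|} - 1\right) e^{- 6 \left|{\omega}\right|}}{81}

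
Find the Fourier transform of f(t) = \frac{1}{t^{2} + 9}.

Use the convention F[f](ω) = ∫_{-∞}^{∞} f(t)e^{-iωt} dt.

F(ω) = \frac{\pi e^{- 3 \left|{\omega}\right|}}{3}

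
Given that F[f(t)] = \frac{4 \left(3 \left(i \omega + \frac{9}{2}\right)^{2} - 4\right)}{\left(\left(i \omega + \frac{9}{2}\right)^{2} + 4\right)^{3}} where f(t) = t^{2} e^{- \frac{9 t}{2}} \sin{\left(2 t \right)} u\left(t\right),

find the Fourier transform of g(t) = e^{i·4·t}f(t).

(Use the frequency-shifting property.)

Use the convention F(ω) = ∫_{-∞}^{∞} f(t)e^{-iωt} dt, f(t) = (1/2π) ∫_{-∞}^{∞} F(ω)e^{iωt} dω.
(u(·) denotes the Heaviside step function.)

F[g](ω) = \frac{64 \left(3 \left(2 i \left(\omega - 4\right) + 9\right)^{2} - 16\right)}{\left(\left(2 i \left(\omega - 4\right) + 9\right)^{2} + 16\right)^{3}}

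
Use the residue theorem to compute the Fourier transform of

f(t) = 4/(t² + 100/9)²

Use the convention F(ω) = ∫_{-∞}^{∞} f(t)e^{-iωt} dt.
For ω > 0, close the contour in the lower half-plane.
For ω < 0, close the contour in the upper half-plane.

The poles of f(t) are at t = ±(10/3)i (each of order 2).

Let g(z) = f(z)e^{-iωz}; for large |z| the factor e^{-iωz} decays in the lower half-plane when ω > 0 and in the upper half-plane when ω < 0.

Case ω > 0 (lower half-plane, clockwise contour ⇒ F(ω) = -2πi·ΣRes):
  Res_{z = - \frac{10 i}{3}} g(z) = \frac{9 i \left(10 \omega + 3\right) e^{- \frac{10 \omega}{3}}}{1000} (pole of order 2)
  F(ω) = -2πi·ΣRes = \frac{9 \pi \left(10 \omega + 3\right) e^{- \frac{10 \omega}{3}}}{500}

Case ω < 0 (upper half-plane, counterclockwise contour ⇒ F(ω) = +2πi·ΣRes):
  Res_{z = \frac{10 i}{3}} g(z) = \frac{9 i \left(10 \omega - 3\right) e^{\frac{10 \omega}{3}}}{1000} (pole of order 2)
  F(ω) = 2πi·ΣRes = \frac{9 \pi \left(3 - 10 \omega\right) e^{\frac{10 \omega}{3}}}{500}

Both cases combine into a single formula in |ω|:

F(ω) = \frac{9 \pi \left(10 \left|{\omega}\right| + 3\right) e^{- \frac{10 \left|{\omega}\right|}{3}}}{500}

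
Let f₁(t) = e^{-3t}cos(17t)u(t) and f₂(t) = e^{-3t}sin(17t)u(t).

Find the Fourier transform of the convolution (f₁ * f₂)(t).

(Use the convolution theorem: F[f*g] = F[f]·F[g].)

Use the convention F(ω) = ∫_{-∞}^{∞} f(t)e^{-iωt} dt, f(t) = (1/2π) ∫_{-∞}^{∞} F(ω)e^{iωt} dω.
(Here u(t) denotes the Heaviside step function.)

F[f₁*f₂](ω) = \frac{17 \left(i \omega + 3\right)}{\left(\left(i \omega + 3\right)^{2} + 289\right)^{2}}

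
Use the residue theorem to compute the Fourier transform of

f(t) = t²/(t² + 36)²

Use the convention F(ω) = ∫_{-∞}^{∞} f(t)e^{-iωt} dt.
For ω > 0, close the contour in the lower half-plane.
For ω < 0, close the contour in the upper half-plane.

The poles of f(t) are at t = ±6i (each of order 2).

Let g(z) = f(z)e^{-iωz}; for large |z| the factor e^{-iωz} decays in the lower half-plane when ω > 0 and in the upper half-plane when ω < 0.

Case ω > 0 (lower half-plane, clockwise contour ⇒ F(ω) = -2πi·ΣRes):
  Res_{z = - 6 i} g(z) = \frac{i \left(1 - 6 \omega\right) e^{- 6 \omega}}{24} (pole of order 2)
  F(ω) = -2πi·ΣRes = \frac{\pi \left(1 - 6 \omega\right) e^{- 6 \omega}}{12}

Case ω < 0 (upper half-plane, counterclockwise contour ⇒ F(ω) = +2πi·ΣRes):
  Res_{z = 6 i} g(z) = \frac{i \left(- 6 \omega - 1\right) e^{6 \omega}}{24} (pole of order 2)
  F(ω) = 2πi·ΣRes = \frac{\pi \left(6 \omega + 1\right) e^{6 \omega}}{12}

Both cases combine into a single formula in |ω|:

F(ω) = \frac{\pi \left(1 - 6 \left|{\omega}\right|\right) e^{- 6 \left|{\omega}\right|}}{12}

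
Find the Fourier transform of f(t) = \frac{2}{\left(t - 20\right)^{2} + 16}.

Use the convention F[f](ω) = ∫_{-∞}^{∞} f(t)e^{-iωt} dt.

F(ω) = \frac{\pi e^{- 20 i \omega - 4 \left|{\omega}\right|}}{2}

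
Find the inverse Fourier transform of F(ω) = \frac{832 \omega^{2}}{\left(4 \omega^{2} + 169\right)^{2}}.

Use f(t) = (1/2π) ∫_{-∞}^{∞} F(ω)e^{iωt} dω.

f(t) = 2 \left(1 - \frac{13 \left|{t}\right|}{2}\right) e^{- \frac{13 \left|{t}\right|}{2}}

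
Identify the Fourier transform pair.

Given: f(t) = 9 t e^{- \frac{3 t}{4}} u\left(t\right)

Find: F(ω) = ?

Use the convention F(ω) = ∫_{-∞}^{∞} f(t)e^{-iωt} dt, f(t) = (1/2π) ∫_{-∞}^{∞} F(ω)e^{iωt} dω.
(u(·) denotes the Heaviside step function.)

F(ω) = \frac{144}{\left(4 i \omega + 3\right)^{2}}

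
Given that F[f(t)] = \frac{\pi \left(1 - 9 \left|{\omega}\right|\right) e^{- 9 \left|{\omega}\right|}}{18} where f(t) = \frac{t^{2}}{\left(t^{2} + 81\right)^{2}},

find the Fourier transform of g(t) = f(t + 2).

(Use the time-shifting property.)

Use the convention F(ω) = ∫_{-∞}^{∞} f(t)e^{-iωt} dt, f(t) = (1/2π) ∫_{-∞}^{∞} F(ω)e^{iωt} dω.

F[g](ω) = - \frac{\pi \left(9 \left|{\omega}\right| - 1\right) e^{2 i \omega - 9 \left|{\omega}\right|}}{18}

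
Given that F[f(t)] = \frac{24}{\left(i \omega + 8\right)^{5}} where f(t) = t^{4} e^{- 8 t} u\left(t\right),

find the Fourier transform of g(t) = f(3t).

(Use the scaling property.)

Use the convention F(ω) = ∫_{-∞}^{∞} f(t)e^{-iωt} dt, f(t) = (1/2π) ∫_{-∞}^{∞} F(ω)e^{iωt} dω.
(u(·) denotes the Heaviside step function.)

F[g](ω) = \frac{1944}{\left(i \omega + 24\right)^{5}}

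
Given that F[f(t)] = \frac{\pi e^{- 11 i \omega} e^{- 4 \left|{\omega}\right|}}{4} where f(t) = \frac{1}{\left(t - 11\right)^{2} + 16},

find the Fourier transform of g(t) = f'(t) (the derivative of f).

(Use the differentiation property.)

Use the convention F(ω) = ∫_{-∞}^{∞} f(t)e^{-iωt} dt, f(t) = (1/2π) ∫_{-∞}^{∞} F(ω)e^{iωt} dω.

F[g](ω) = \frac{i \pi \omega e^{- 11 i \omega - 4 \left|{\omega}\right|}}{4}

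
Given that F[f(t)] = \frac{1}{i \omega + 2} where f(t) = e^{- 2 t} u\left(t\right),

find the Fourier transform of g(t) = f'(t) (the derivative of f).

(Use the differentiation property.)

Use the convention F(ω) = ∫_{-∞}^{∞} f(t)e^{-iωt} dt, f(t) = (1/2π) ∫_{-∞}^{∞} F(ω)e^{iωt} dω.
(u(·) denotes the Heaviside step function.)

F[g](ω) = \frac{\omega}{\omega - 2 i}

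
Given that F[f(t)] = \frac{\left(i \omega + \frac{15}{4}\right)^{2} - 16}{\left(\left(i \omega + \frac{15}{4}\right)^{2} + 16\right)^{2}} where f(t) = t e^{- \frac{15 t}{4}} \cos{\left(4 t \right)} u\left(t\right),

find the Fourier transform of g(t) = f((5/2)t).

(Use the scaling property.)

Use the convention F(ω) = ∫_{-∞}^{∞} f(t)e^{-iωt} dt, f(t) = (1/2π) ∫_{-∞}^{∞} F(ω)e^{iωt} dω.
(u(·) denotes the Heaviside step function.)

F[g](ω) = \frac{160 \left(\left(8 i \omega + 75\right)^{2} - 6400\right)}{\left(\left(8 i \omega + 75\right)^{2} + 6400\right)^{2}}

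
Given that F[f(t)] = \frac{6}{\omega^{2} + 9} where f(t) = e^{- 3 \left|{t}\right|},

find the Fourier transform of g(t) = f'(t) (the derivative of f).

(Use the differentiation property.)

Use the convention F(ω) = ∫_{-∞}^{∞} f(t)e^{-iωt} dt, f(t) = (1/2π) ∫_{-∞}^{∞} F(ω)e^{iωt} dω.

F[g](ω) = \frac{6 i \omega}{\omega^{2} + 9}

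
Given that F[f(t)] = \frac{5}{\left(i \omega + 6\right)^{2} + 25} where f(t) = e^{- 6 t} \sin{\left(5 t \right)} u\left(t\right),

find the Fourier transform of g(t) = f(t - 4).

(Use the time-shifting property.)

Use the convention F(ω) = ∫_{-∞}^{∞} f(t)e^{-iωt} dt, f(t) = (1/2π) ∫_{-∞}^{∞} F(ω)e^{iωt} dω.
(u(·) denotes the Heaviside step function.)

F[g](ω) = \frac{5 e^{- 4 i \omega}}{\left(i \omega + 6\right)^{2} + 25}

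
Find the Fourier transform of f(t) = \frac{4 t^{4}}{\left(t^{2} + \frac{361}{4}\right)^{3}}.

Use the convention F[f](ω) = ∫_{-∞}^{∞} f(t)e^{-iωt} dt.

F(ω) = \frac{\pi \left(361 \omega^{2} - 190 \left|{\omega}\right| + 12\right) e^{- \frac{19 \left|{\omega}\right|}{2}}}{76}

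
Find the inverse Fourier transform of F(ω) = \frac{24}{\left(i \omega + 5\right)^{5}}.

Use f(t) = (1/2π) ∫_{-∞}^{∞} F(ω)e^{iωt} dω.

f(t) = t^{4} e^{- 5 t} u\left(t\right)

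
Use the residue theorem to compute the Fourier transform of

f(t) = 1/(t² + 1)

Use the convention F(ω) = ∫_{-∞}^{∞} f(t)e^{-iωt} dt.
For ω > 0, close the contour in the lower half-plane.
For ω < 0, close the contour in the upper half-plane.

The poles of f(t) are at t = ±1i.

Let g(z) = f(z)e^{-iωz}; for large |z| the factor e^{-iωz} decays in the lower half-plane when ω > 0 and in the upper half-plane when ω < 0.

Case ω > 0 (lower half-plane, clockwise contour ⇒ F(ω) = -2πi·ΣRes):
  Res_{z = - i} g(z) = \frac{i e^{- \omega}}{2}
  F(ω) = -2πi·ΣRes = \pi e^{- \omega}

Case ω < 0 (upper half-plane, counterclockwise contour ⇒ F(ω) = +2πi·ΣRes):
  Res_{z = i} g(z) = - \frac{i e^{\omega}}{2}
  F(ω) = 2πi·ΣRes = \pi e^{\omega}

Both cases combine into a single formula in |ω|:

F(ω) = \pi e^{- \left|{\omega}\right|}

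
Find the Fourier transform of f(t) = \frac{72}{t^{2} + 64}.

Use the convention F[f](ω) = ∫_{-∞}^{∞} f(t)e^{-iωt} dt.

F(ω) = 9 \pi e^{- 8 \left|{\omega}\right|}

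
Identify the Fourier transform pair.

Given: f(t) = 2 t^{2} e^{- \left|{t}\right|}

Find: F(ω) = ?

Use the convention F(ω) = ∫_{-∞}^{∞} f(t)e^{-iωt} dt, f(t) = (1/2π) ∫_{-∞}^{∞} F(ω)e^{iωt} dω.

F(ω) = \frac{8 \left(1 - 3 \omega^{2}\right)}{\left(\omega^{2} + 1\right)^{3}}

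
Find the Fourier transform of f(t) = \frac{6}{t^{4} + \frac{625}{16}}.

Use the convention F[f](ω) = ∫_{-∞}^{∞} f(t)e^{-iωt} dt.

F(ω) = \frac{48 \pi e^{- \frac{5 \sqrt{2} \left|{\omega}\right|}{4}} \sin{\left(\frac{5 \sqrt{2} \left|{\omega}\right|}{4} + \frac{\pi}{4} \right)}}{125}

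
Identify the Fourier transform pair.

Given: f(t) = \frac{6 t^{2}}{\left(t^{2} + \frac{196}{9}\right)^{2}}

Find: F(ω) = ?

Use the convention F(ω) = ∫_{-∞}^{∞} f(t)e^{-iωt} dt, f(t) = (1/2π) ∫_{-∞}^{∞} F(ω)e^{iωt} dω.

F(ω) = \frac{3 \pi \left(3 - 14 \left|{\omega}\right|\right) e^{- \frac{14 \left|{\omega}\right|}{3}}}{14}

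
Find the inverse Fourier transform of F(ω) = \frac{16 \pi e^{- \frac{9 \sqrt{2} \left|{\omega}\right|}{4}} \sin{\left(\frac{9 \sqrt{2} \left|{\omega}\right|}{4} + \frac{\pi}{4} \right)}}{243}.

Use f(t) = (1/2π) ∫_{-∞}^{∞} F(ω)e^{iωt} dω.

f(t) = \frac{6}{t^{4} + \frac{6561}{16}}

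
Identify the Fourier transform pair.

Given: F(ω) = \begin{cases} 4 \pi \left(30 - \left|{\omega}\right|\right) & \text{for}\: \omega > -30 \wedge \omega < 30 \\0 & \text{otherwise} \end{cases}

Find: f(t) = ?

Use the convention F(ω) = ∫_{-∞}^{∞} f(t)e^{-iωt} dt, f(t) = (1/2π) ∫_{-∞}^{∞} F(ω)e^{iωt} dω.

f(t) = \frac{8 \sin^{2}{\left(15 t \right)}}{t^{2}}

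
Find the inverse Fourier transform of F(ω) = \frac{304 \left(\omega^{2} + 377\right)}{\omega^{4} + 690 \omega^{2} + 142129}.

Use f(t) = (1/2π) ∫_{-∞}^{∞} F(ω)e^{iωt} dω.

f(t) = 8 e^{- 19 \left|{t}\right|} \cos{\left(4 \left|{t}\right| \right)}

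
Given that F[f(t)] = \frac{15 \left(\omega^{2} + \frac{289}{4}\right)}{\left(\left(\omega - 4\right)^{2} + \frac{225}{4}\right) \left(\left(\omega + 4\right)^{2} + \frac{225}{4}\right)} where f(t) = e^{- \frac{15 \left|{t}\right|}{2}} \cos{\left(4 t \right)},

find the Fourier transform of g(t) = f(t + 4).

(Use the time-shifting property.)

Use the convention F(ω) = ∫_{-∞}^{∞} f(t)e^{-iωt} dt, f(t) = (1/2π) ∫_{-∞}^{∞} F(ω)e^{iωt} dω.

F[g](ω) = \frac{\left(240 \omega^{2} + 17340\right) e^{4 i \omega}}{16 \omega^{4} + 1288 \omega^{2} + 83521}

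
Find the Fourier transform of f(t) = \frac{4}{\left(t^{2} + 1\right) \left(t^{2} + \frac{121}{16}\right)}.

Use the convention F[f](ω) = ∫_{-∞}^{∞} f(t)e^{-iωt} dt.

F(ω) = \frac{64 \pi e^{- \left|{\omega}\right|}}{105} - \frac{256 \pi e^{- \frac{11 \left|{\omega}\right|}{4}}}{1155}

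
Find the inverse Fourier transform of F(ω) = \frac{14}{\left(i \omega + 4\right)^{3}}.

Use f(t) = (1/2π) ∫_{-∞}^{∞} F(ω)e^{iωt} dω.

f(t) = 7 t^{2} e^{- 4 t} u\left(t\right)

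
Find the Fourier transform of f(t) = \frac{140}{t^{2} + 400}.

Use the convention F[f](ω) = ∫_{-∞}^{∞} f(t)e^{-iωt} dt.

F(ω) = 7 \pi e^{- 20 \left|{\omega}\right|}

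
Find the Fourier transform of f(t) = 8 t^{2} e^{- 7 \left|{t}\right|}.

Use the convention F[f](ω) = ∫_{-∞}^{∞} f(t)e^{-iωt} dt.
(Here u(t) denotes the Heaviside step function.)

F(ω) = \frac{224 \left(49 - 3 \omega^{2}\right)}{\left(\omega^{2} + 49\right)^{3}}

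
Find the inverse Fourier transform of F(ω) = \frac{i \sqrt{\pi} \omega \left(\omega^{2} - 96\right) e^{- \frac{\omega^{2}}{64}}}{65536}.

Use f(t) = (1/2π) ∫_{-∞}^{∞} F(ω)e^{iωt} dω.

f(t) = 2 t^{3} e^{- 16 t^{2}}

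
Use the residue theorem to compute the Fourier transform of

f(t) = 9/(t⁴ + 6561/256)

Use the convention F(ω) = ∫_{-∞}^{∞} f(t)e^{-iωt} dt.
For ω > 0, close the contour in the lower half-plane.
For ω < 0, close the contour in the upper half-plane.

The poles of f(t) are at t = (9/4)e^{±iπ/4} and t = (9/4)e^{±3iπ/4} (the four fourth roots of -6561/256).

Let g(z) = f(z)e^{-iωz}; for large |z| the factor e^{-iωz} decays in the lower half-plane when ω > 0 and in the upper half-plane when ω < 0.

Case ω > 0 (lower half-plane, clockwise contour ⇒ F(ω) = -2πi·ΣRes):
  Res_{z = - \frac{9 \sqrt{2}}{8} - \frac{9 \sqrt{2} i}{8}} g(z) = \frac{8 \sqrt{2} \left(1 + i\right) e^{\frac{9 \sqrt{2} \omega \left(-1 + i\right)}{8}}}{81}
  Res_{z = \frac{9 \sqrt{2}}{8} - \frac{9 \sqrt{2} i}{8}} g(z) = \frac{8 \sqrt{2} \left(-1 + i\right) e^{- \frac{9 \sqrt{2} \omega \left(1 + i\right)}{8}}}{81}
  F(ω) = -2πi·ΣRes = \frac{16 \sqrt{2} \pi \left(\left(1 - i\right) e^{\frac{9 \sqrt{2} i \omega}{4}} + 1 + i\right) e^{- \frac{9 \sqrt{2} \omega \left(1 + i\right)}{8}}}{81} = \frac{64 \pi e^{- \frac{9 \sqrt{2} \omega}{8}} \sin{\left(\frac{9 \sqrt{2} \omega}{8} + \frac{\pi}{4} \right)}}{81}

Case ω < 0 (upper half-plane, counterclockwise contour ⇒ F(ω) = +2πi·ΣRes):
  Res_{z = \frac{9 \sqrt{2}}{8} + \frac{9 \sqrt{2} i}{8}} g(z) = - \frac{8 \sqrt{2} \left(1 + i\right) e^{\frac{9 \sqrt{2} \omega \left(1 - i\right)}{8}}}{81}
  Res_{z = - \frac{9 \sqrt{2}}{8} + \frac{9 \sqrt{2} i}{8}} g(z) = \frac{8 \sqrt{2} \left(1 - i\right) e^{\frac{9 \sqrt{2} \omega \left(1 + i\right)}{8}}}{81}
  F(ω) = 2πi·ΣRes = - \frac{16 \sqrt{2} i \pi \left(\left(1 + i\right) e^{\frac{9 \sqrt{2} \omega \left(1 - i\right)}{8}} - \left(1 - i\right) e^{\frac{9 \sqrt{2} \omega \left(1 + i\right)}{8}}\right)}{81} = \frac{64 \pi e^{\frac{9 \sqrt{2} \omega}{8}} \cos{\left(\frac{9 \sqrt{2} \omega}{8} + \frac{\pi}{4} \right)}}{81}

Both cases combine into a single formula in |ω|:

F(ω) = \frac{64 \pi e^{- \frac{9 \sqrt{2} \left|{\omega}\right|}{8}} \sin{\left(\frac{9 \sqrt{2} \left|{\omega}\right|}{8} + \frac{\pi}{4} \right)}}{81}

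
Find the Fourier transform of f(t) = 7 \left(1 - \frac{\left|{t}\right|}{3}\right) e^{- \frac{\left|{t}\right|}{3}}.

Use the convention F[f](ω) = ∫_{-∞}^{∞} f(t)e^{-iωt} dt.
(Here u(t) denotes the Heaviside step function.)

F(ω) = \frac{756 \omega^{2}}{\left(9 \omega^{2} + 1\right)^{2}}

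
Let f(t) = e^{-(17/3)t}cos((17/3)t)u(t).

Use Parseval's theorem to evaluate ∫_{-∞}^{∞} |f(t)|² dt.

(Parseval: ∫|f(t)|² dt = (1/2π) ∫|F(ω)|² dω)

∫|f(t)|² dt = \frac{9}{136}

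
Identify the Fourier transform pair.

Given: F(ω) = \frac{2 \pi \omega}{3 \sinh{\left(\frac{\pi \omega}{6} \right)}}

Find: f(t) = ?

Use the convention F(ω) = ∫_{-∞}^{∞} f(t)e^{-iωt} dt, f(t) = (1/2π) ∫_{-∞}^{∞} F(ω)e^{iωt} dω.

f(t) = \frac{6}{\cosh^{2}{\left(3 t \right)}}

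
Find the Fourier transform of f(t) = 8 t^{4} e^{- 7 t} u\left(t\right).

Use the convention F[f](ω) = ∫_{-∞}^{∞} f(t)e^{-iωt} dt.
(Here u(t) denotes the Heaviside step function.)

F(ω) = \frac{192}{\left(i \omega + 7\right)^{5}}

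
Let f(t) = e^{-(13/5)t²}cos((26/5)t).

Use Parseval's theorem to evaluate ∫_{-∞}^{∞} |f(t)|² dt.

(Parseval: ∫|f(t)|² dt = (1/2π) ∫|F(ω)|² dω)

∫|f(t)|² dt = \frac{\sqrt{130} \sqrt{\pi} \left(1 + e^{\frac{26}{5}}\right)}{52 e^{\frac{26}{5}}}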